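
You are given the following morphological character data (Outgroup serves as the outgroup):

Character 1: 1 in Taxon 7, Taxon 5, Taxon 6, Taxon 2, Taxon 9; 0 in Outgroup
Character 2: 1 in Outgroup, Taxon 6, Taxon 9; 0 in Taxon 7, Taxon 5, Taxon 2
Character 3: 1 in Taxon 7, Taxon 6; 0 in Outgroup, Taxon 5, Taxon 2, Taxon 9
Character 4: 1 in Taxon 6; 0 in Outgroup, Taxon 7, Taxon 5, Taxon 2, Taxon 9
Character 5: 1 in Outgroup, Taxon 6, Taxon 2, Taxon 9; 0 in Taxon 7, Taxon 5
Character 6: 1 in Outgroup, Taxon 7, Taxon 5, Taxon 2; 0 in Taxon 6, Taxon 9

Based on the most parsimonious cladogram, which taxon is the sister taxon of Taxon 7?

Character polarity is set by the outgroup: the derived state is whichever differs from the outgroup's state, so for Character 2, Character 5, Character 6 the derived state is '0', and for the remaining characters it is '1'.
Character 1 (derived state '1') is shared by all ingroup taxa — unites the whole ingroup.
Only Taxon 2, Taxon 5, and Taxon 7 show the derived state '0' for Character 2, supporting them as a clade.
Character 3 (state '1') occurs in Taxon 6 and Taxon 7 but conflicts with the nesting implied by the other characters — most parsimoniously interpreted as homoplasy.
Character 4: derived state '1' in Taxon 6 only — an autapomorphy, so it tells us nothing about relationships among taxa.
Character 5: derived state '0' in Taxon 5 and Taxon 7 only — synapomorphy for {Taxon 5, Taxon 7}.
Character 6: derived state '0' in Taxon 6 and Taxon 9 only — synapomorphy for {Taxon 6, Taxon 9}.
Most parsimonious ingroup topology: (((Taxon 7,Taxon 5),Taxon 2),(Taxon 6,Taxon 9)).
Taxon 7 and Taxon 5 form a cherry on this tree, so they are sister taxa.

Taxon 5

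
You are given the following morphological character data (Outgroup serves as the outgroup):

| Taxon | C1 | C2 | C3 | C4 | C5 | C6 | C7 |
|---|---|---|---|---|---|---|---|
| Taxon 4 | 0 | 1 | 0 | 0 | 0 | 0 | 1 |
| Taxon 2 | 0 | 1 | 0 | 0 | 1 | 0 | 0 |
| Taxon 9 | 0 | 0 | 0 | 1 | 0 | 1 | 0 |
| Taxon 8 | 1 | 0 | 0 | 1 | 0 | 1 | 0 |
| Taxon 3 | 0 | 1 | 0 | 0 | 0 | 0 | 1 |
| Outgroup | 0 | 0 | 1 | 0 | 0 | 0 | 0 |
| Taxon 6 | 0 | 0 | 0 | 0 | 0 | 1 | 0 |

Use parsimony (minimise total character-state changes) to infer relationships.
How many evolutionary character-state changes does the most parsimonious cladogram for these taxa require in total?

7

Character polarity is set by the outgroup: the derived state is whichever differs from the outgroup's state, so for C3 the derived state is '0', and for the remaining characters it is '1'.
C1: derived state '1' in Taxon 8 only — an autapomorphy, so it tells us nothing about relationships among taxa.
Only Taxon 2, Taxon 3, and Taxon 4 show the derived state '1' for C2, supporting them as a clade.
C3 (derived state '0') is shared by all ingroup taxa — unites the whole ingroup.
C4 (derived state '1') is shared by Taxon 8 and Taxon 9 — a synapomorphy uniting that clade.
C5: derived state '1' in Taxon 2 only — an autapomorphy, so it tells us nothing about relationships among taxa.
Only Taxon 6, Taxon 8, and Taxon 9 show the derived state '1' for C6, supporting them as a clade.
C7: derived state '1' in Taxon 3 and Taxon 4 only — synapomorphy for {Taxon 3, Taxon 4}.
Most parsimonious ingroup topology: (((Taxon 9,Taxon 8),Taxon 6),((Taxon 4,Taxon 3),Taxon 2)).
Changes per character on this tree: C1: 1; C2: 1; C3: 1; C4: 1; C5: 1; C6: 1; C7: 1.
Total = 7.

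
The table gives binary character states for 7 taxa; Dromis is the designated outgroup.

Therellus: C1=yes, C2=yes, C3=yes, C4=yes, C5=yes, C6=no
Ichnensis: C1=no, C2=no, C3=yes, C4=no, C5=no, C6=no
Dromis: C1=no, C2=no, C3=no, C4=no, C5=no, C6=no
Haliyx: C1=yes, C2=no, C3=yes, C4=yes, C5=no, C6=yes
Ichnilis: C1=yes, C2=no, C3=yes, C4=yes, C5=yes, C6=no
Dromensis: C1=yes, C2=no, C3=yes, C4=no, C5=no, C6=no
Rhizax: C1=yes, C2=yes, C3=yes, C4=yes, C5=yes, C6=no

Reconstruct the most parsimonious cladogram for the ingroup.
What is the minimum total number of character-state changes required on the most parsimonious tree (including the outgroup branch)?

The outgroup has state 'no' for every character, so 'yes' is the derived state throughout.
C1: derived state 'yes' in Dromensis, Haliyx, Ichnilis, Rhizax, and Therellus only — synapomorphy for {Dromensis, Haliyx, Ichnilis, Rhizax, Therellus}.
Only Rhizax and Therellus show the derived state 'yes' for C2, supporting them as a clade.
All ingroup taxa share the derived state 'yes' for C3; it defines the ingroup but does not resolve relationships within it.
C4: derived state 'yes' in Haliyx, Ichnilis, Rhizax, and Therellus only — synapomorphy for {Haliyx, Ichnilis, Rhizax, Therellus}.
C5: derived state 'yes' in Ichnilis, Rhizax, and Therellus only — synapomorphy for {Ichnilis, Rhizax, Therellus}.
C6: derived state 'yes' in Haliyx only — an autapomorphy, so it tells us nothing about relationships among taxa.
Most parsimonious ingroup topology: (((Haliyx,((Therellus,Rhizax),Ichnilis)),Dromensis),Ichnensis).
Changes per character on this tree: C1: 1; C2: 1; C3: 1; C4: 1; C5: 1; C6: 1.
Total = 6.

6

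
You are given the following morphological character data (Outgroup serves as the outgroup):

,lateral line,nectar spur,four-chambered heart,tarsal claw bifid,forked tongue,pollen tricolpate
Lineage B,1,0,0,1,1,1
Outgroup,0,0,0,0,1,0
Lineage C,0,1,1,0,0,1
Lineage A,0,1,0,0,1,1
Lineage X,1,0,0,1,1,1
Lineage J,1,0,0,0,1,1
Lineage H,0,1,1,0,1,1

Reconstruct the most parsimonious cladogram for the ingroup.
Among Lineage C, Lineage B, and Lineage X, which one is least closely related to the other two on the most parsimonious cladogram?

Character polarity is set by the outgroup: the derived state is whichever differs from the outgroup's state, so for forked tongue the derived state is '0', and for the remaining characters it is '1'.
lateral line: derived state '1' in Lineage B, Lineage J, and Lineage X only — synapomorphy for {Lineage B, Lineage J, Lineage X}.
nectar spur: derived state '1' in Lineage A, Lineage C, and Lineage H only — synapomorphy for {Lineage A, Lineage C, Lineage H}.
Only Lineage C and Lineage H show the derived state '1' for four-chambered heart, supporting them as a clade.
tarsal claw bifid (derived state '1') is shared by Lineage B and Lineage X — a synapomorphy uniting that clade.
forked tongue: derived state '0' in Lineage C only — an autapomorphy, so it tells us nothing about relationships among taxa.
pollen tricolpate (derived state '1') is shared by all ingroup taxa — unites the whole ingroup.
Most parsimonious ingroup topology: ((Lineage J,(Lineage X,Lineage B)),((Lineage H,Lineage C),Lineage A)).
Lineage B and Lineage X share a more recent common ancestor with each other than either does with Lineage C, so Lineage C is the least closely related of the three.

Lineage C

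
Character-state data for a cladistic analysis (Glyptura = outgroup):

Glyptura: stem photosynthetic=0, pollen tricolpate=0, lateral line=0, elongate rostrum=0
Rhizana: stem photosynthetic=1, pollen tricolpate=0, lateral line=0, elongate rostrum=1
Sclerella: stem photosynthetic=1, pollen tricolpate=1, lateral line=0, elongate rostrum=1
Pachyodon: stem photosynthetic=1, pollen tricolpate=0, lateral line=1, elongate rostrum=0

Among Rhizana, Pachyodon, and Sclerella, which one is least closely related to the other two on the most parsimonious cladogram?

Pachyodon

The outgroup has state '0' for every character, so '1' is the derived state throughout.
All ingroup taxa share the derived state '1' for stem photosynthetic; it defines the ingroup but does not resolve relationships within it.
pollen tricolpate: derived state '1' in Sclerella only — an autapomorphy, so it tells us nothing about relationships among taxa.
lateral line: derived state '1' in Pachyodon only — an autapomorphy, so it tells us nothing about relationships among taxa.
elongate rostrum: derived state '1' in Rhizana and Sclerella only — synapomorphy for {Rhizana, Sclerella}.
Most parsimonious ingroup topology: ((Rhizana,Sclerella),Pachyodon).
Rhizana and Sclerella share a more recent common ancestor with each other than either does with Pachyodon, so Pachyodon is the least closely related of the three.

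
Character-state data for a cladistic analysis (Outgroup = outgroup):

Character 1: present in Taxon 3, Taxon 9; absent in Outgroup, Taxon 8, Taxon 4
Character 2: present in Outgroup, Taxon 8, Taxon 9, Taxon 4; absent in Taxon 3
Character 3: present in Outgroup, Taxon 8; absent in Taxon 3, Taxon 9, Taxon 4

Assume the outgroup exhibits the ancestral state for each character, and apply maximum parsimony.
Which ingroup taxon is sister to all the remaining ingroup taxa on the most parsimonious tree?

Character polarity is set by the outgroup: the derived state is whichever differs from the outgroup's state, so for Character 2, Character 3 the derived state is 'absent', and for the remaining characters it is 'present'.
Only Taxon 3 and Taxon 9 show the derived state 'present' for Character 1, supporting them as a clade.
Character 2: derived state 'absent' in Taxon 3 only — an autapomorphy, so it tells us nothing about relationships among taxa.
Only Taxon 3, Taxon 4, and Taxon 9 show the derived state 'absent' for Character 3, supporting them as a clade.
Most parsimonious ingroup topology: (Taxon 8,((Taxon 3,Taxon 9),Taxon 4)).
Taxon 8 is sister to the clade containing all other ingroup taxa, so it is the earliest-diverging (most basal) ingroup lineage.

Taxon 8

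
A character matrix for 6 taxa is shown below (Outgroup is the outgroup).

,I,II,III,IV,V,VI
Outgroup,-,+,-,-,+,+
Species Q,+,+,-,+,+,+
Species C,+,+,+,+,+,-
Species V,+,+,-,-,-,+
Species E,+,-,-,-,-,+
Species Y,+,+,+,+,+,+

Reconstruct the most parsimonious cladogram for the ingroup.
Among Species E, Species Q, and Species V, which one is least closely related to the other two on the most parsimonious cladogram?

Species Q

Character polarity is set by the outgroup: the derived state is whichever differs from the outgroup's state, so for II, V, VI the derived state is '-', and for the remaining characters it is '+'.
I (derived state '+') is shared by all ingroup taxa — unites the whole ingroup.
II (derived state '-') is unique to Species E (autapomorphy; uninformative for grouping).
Only Species C and Species Y show the derived state '+' for III, supporting them as a clade.
Only Species C, Species Q, and Species Y show the derived state '+' for IV, supporting them as a clade.
V: derived state '-' in Species E and Species V only — synapomorphy for {Species E, Species V}.
VI: derived state '-' in Species C only — an autapomorphy, so it tells us nothing about relationships among taxa.
Most parsimonious ingroup topology: ((Species Q,(Species C,Species Y)),(Species V,Species E)).
Species E and Species V share a more recent common ancestor with each other than either does with Species Q, so Species Q is the least closely related of the three.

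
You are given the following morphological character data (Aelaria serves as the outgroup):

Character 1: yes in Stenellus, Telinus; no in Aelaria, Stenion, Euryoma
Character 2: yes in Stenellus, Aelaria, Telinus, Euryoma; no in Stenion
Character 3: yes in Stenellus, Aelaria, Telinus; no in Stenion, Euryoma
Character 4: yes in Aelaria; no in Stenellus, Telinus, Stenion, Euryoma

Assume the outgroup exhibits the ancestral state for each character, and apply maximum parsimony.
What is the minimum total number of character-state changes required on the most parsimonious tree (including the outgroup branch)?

Character polarity is set by the outgroup: the derived state is whichever differs from the outgroup's state, so for Character 2, Character 3, Character 4 the derived state is 'no', and for the remaining characters it is 'yes'.
Only Stenellus and Telinus show the derived state 'yes' for Character 1, supporting them as a clade.
Character 2 (derived state 'no') is unique to Stenion (autapomorphy; uninformative for grouping).
Character 3 (derived state 'no') is shared by Euryoma and Stenion — a synapomorphy uniting that clade.
All ingroup taxa share the derived state 'no' for Character 4; it defines the ingroup but does not resolve relationships within it.
Most parsimonious ingroup topology: ((Euryoma,Stenion),(Stenellus,Telinus)).
Changes per character on this tree: Character 1: 1; Character 2: 1; Character 3: 1; Character 4: 1.
Total = 4.

4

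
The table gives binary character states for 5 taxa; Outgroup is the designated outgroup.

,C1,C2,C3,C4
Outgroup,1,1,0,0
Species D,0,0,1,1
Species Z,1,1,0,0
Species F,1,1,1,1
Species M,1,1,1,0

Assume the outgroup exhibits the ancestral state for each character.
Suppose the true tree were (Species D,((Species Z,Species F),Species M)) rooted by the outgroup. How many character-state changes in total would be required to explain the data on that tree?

6

Map each character onto (Species D,((Species Z,Species F),Species M)) (rooted by Outgroup) and count the minimum state changes it requires (Fitch parsimony):
C1: 1; C2: 1; C3: 2; C4: 2.
Total tree length = 6.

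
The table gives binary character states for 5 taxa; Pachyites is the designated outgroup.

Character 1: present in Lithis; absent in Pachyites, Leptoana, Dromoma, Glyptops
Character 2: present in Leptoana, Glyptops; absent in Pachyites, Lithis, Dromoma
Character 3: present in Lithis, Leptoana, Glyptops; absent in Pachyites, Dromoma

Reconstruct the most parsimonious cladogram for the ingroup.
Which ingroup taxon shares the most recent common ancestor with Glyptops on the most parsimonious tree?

Leptoana

The outgroup has state 'absent' for every character, so 'present' is the derived state throughout.
Character 1: derived state 'present' in Lithis only — an autapomorphy, so it tells us nothing about relationships among taxa.
Character 2: derived state 'present' in Glyptops and Leptoana only — synapomorphy for {Glyptops, Leptoana}.
Character 3: derived state 'present' in Glyptops, Leptoana, and Lithis only — synapomorphy for {Glyptops, Leptoana, Lithis}.
Most parsimonious ingroup topology: ((Lithis,(Leptoana,Glyptops)),Dromoma).
Glyptops and Leptoana form a cherry on this tree, so they are sister taxa.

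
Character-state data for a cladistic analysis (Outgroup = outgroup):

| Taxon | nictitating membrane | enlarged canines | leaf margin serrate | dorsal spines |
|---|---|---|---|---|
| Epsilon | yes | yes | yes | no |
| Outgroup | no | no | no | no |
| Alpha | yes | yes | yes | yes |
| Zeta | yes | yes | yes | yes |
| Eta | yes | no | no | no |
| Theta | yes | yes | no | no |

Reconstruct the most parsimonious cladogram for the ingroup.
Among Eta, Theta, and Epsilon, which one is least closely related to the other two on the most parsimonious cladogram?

Eta

The outgroup has state 'no' for every character, so 'yes' is the derived state throughout.
nictitating membrane (derived state 'yes') is shared by all ingroup taxa — unites the whole ingroup.
enlarged canines: derived state 'yes' in Alpha, Epsilon, Theta, and Zeta only — synapomorphy for {Alpha, Epsilon, Theta, Zeta}.
leaf margin serrate (derived state 'yes') is shared by Alpha, Epsilon, and Zeta — a synapomorphy uniting that clade.
dorsal spines (derived state 'yes') is shared by Alpha and Zeta — a synapomorphy uniting that clade.
Most parsimonious ingroup topology: ((Theta,((Alpha,Zeta),Epsilon)),Eta).
Epsilon and Theta share a more recent common ancestor with each other than either does with Eta, so Eta is the least closely related of the three.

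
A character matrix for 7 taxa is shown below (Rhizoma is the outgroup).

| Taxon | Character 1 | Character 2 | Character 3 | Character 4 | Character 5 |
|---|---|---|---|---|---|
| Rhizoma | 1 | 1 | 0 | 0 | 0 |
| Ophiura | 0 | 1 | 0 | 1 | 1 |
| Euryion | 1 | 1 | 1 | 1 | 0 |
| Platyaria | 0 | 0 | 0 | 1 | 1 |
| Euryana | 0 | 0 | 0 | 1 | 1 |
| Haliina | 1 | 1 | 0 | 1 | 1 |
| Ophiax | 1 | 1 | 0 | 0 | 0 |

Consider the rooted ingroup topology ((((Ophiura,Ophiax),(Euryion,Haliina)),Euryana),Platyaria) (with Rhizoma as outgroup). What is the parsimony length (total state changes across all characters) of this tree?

11

Map each character onto ((((Ophiura,Ophiax),(Euryion,Haliina)),Euryana),Platyaria) (rooted by Rhizoma) and count the minimum state changes it requires (Fitch parsimony):
Character 1: 3; Character 2: 2; Character 3: 1; Character 4: 2; Character 5: 3.
Total tree length = 11.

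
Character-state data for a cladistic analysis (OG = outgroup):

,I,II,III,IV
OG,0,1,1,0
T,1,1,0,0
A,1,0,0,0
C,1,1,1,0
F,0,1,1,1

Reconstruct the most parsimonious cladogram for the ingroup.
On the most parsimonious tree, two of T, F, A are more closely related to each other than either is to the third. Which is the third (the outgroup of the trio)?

F

Character polarity is set by the outgroup: the derived state is whichever differs from the outgroup's state, so for II, III the derived state is '0', and for the remaining characters it is '1'.
I: derived state '1' in A, C, and T only — synapomorphy for {A, C, T}.
II (derived state '0') is unique to A (autapomorphy; uninformative for grouping).
III: derived state '0' in A and T only — synapomorphy for {A, T}.
IV (derived state '1') is unique to F (autapomorphy; uninformative for grouping).
Most parsimonious ingroup topology: (((T,A),C),F).
A and T share a more recent common ancestor with each other than either does with F, so F is the least closely related of the three.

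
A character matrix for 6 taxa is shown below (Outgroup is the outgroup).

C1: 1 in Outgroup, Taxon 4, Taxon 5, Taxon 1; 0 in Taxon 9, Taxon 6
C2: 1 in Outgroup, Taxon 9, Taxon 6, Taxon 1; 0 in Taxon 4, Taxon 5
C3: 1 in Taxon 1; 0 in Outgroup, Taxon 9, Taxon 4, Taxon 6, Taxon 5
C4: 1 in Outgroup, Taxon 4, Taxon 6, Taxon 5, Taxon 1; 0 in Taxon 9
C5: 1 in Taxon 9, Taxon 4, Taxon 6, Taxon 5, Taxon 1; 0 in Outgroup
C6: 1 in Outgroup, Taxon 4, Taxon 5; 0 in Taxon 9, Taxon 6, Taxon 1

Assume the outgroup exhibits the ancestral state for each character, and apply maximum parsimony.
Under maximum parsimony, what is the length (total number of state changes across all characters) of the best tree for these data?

6

Character polarity is set by the outgroup: the derived state is whichever differs from the outgroup's state, so for C1, C2, C4, C6 the derived state is '0', and for the remaining characters it is '1'.
Only Taxon 6 and Taxon 9 show the derived state '0' for C1, supporting them as a clade.
C2 (derived state '0') is shared by Taxon 4 and Taxon 5 — a synapomorphy uniting that clade.
C3 (derived state '1') is unique to Taxon 1 (autapomorphy; uninformative for grouping).
C4 (derived state '0') is unique to Taxon 9 (autapomorphy; uninformative for grouping).
C5 (derived state '1') is shared by all ingroup taxa — unites the whole ingroup.
Only Taxon 1, Taxon 6, and Taxon 9 show the derived state '0' for C6, supporting them as a clade.
Most parsimonious ingroup topology: (((Taxon 9,Taxon 6),Taxon 1),(Taxon 4,Taxon 5)).
Changes per character on this tree: C1: 1; C2: 1; C3: 1; C4: 1; C5: 1; C6: 1.
Total = 6.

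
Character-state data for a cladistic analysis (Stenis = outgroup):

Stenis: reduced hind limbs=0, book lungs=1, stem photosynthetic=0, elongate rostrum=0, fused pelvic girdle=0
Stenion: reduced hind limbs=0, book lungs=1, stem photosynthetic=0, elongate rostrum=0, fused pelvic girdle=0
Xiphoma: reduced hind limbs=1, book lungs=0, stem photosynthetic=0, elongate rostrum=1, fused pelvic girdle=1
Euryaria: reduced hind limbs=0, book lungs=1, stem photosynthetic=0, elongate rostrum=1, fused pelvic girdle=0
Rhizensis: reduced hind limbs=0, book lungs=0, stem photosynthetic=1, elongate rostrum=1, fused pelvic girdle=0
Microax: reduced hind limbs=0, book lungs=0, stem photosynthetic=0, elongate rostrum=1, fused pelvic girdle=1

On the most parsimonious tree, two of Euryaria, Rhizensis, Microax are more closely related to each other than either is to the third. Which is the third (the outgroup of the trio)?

Euryaria

Character polarity is set by the outgroup: the derived state is whichever differs from the outgroup's state, so for book lungs the derived state is '0', and for the remaining characters it is '1'.
reduced hind limbs: derived state '1' in Xiphoma only — an autapomorphy, so it tells us nothing about relationships among taxa.
book lungs: derived state '0' in Microax, Rhizensis, and Xiphoma only — synapomorphy for {Microax, Rhizensis, Xiphoma}.
stem photosynthetic: derived state '1' in Rhizensis only — an autapomorphy, so it tells us nothing about relationships among taxa.
elongate rostrum: derived state '1' in Euryaria, Microax, Rhizensis, and Xiphoma only — synapomorphy for {Euryaria, Microax, Rhizensis, Xiphoma}.
fused pelvic girdle: derived state '1' in Microax and Xiphoma only — synapomorphy for {Microax, Xiphoma}.
Most parsimonious ingroup topology: (Stenion,(((Xiphoma,Microax),Rhizensis),Euryaria)).
Rhizensis and Microax share a more recent common ancestor with each other than either does with Euryaria, so Euryaria is the least closely related of the three.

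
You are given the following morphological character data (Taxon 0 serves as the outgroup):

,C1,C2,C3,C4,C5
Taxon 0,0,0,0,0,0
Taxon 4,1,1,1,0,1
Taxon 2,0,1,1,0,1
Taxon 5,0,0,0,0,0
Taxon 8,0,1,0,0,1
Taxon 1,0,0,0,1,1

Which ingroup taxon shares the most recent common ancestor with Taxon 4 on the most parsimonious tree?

Taxon 2

The outgroup has state '0' for every character, so '1' is the derived state throughout.
C1 (derived state '1') is unique to Taxon 4 (autapomorphy; uninformative for grouping).
Only Taxon 2, Taxon 4, and Taxon 8 show the derived state '1' for C2, supporting them as a clade.
Only Taxon 2 and Taxon 4 show the derived state '1' for C3, supporting them as a clade.
C4: derived state '1' in Taxon 1 only — an autapomorphy, so it tells us nothing about relationships among taxa.
C5: derived state '1' in Taxon 1, Taxon 2, Taxon 4, and Taxon 8 only — synapomorphy for {Taxon 1, Taxon 2, Taxon 4, Taxon 8}.
Most parsimonious ingroup topology: ((((Taxon 4,Taxon 2),Taxon 8),Taxon 1),Taxon 5).
Taxon 4 and Taxon 2 form a cherry on this tree, so they are sister taxa.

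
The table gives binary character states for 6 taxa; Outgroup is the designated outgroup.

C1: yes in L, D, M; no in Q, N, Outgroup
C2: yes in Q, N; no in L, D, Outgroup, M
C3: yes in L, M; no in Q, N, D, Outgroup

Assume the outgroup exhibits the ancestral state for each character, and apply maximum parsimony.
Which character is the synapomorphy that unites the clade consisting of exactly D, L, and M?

C1

The outgroup has state 'no' for every character, so 'yes' is the derived state throughout.
Only D, L, and M show the derived state 'yes' for C1, supporting them as a clade.
C2: derived state 'yes' in N and Q only — synapomorphy for {N, Q}.
Only L and M show the derived state 'yes' for C3, supporting them as a clade.
Most parsimonious ingroup topology: ((D,(M,L)),(N,Q)).
The clade {D, L, M} is supported by C1: its derived state 'yes' occurs in exactly those taxa and in no other taxon (including the outgroup).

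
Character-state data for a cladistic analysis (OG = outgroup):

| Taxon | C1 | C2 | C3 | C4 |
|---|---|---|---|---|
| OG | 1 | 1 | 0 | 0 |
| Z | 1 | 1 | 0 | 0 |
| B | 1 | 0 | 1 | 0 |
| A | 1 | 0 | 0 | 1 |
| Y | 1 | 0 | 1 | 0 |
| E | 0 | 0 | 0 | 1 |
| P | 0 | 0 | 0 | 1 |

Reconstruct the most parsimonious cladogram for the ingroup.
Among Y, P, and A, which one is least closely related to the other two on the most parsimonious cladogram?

Character polarity is set by the outgroup: the derived state is whichever differs from the outgroup's state, so for C1, C2 the derived state is '0', and for the remaining characters it is '1'.
Only E and P show the derived state '0' for C1, supporting them as a clade.
C2: derived state '0' in A, B, E, P, and Y only — synapomorphy for {A, B, E, P, Y}.
C3: derived state '1' in B and Y only — synapomorphy for {B, Y}.
C4 (derived state '1') is shared by A, E, and P — a synapomorphy uniting that clade.
Most parsimonious ingroup topology: (Z,((B,Y),(A,(E,P)))).
A and P share a more recent common ancestor with each other than either does with Y, so Y is the least closely related of the three.

Y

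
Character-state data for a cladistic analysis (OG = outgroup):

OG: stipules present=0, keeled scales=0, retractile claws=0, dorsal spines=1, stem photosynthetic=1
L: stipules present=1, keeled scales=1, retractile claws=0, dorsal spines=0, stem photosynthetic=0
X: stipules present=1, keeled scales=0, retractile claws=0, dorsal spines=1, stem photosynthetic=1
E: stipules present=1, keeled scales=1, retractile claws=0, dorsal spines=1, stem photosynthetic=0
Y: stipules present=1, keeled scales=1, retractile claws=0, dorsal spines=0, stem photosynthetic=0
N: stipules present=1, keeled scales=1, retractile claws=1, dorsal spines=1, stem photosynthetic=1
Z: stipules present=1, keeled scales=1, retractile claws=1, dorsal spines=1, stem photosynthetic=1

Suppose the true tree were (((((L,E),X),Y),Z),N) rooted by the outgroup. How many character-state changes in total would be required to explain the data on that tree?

Map each character onto (((((L,E),X),Y),Z),N) (rooted by OG) and count the minimum state changes it requires (Fitch parsimony):
stipules present: 1; keeled scales: 2; retractile claws: 2; dorsal spines: 2; stem photosynthetic: 2.
Total tree length = 9.

9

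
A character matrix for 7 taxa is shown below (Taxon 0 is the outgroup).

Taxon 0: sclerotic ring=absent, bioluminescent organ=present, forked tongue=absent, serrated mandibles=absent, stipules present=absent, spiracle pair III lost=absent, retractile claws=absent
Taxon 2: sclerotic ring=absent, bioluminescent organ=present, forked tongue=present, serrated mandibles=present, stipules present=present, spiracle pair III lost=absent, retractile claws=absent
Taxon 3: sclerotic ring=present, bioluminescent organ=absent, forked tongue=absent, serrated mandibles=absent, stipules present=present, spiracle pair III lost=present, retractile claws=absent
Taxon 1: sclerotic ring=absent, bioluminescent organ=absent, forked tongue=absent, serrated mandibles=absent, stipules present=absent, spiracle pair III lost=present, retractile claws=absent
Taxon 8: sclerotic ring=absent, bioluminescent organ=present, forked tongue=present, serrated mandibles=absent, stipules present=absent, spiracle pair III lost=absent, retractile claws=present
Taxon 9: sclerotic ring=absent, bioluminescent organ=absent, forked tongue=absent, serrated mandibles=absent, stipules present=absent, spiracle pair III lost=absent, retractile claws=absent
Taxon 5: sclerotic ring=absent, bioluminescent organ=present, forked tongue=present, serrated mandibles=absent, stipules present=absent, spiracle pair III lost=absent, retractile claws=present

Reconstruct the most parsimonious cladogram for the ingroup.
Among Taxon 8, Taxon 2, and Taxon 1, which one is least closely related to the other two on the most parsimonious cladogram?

Character polarity is set by the outgroup: the derived state is whichever differs from the outgroup's state, so for bioluminescent organ the derived state is 'absent', and for the remaining characters it is 'present'.
sclerotic ring: derived state 'present' in Taxon 3 only — an autapomorphy, so it tells us nothing about relationships among taxa.
bioluminescent organ (derived state 'absent') is shared by Taxon 1, Taxon 3, and Taxon 9 — a synapomorphy uniting that clade.
forked tongue: derived state 'present' in Taxon 2, Taxon 5, and Taxon 8 only — synapomorphy for {Taxon 2, Taxon 5, Taxon 8}.
serrated mandibles: derived state 'present' in Taxon 2 only — an autapomorphy, so it tells us nothing about relationships among taxa.
stipules present (state 'present') occurs in Taxon 2 and Taxon 3 but conflicts with the nesting implied by the other characters — most parsimoniously interpreted as homoplasy.
spiracle pair III lost (derived state 'present') is shared by Taxon 1 and Taxon 3 — a synapomorphy uniting that clade.
Only Taxon 5 and Taxon 8 show the derived state 'present' for retractile claws, supporting them as a clade.
Most parsimonious ingroup topology: ((Taxon 2,(Taxon 8,Taxon 5)),((Taxon 3,Taxon 1),Taxon 9)).
Taxon 8 and Taxon 2 share a more recent common ancestor with each other than either does with Taxon 1, so Taxon 1 is the least closely related of the three.

Taxon 1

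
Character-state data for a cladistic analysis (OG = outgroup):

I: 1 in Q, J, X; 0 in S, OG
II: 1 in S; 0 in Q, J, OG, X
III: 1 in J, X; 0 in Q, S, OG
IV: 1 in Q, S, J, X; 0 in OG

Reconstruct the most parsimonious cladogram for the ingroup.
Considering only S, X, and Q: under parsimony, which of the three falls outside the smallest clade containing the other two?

The outgroup has state '0' for every character, so '1' is the derived state throughout.
I: derived state '1' in J, Q, and X only — synapomorphy for {J, Q, X}.
II (derived state '1') is unique to S (autapomorphy; uninformative for grouping).
Only J and X show the derived state '1' for III, supporting them as a clade.
All ingroup taxa share the derived state '1' for IV; it defines the ingroup but does not resolve relationships within it.
Most parsimonious ingroup topology: (((X,J),Q),S).
X and Q share a more recent common ancestor with each other than either does with S, so S is the least closely related of the three.

S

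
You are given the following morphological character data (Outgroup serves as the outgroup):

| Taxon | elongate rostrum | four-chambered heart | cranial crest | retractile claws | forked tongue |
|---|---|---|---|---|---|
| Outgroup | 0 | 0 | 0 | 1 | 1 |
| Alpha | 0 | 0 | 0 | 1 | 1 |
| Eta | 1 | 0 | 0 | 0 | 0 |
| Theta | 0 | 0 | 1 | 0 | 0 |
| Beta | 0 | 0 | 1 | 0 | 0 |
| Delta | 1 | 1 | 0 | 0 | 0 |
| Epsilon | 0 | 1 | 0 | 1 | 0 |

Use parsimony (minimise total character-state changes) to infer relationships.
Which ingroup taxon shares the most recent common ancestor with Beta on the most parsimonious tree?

Character polarity is set by the outgroup: the derived state is whichever differs from the outgroup's state, so for retractile claws, forked tongue the derived state is '0', and for the remaining characters it is '1'.
Only Delta and Eta show the derived state '1' for elongate rostrum, supporting them as a clade.
four-chambered heart (state '1') occurs in Delta and Epsilon but conflicts with the nesting implied by the other characters — most parsimoniously interpreted as homoplasy.
cranial crest: derived state '1' in Beta and Theta only — synapomorphy for {Beta, Theta}.
retractile claws (derived state '0') is shared by Beta, Delta, Eta, and Theta — a synapomorphy uniting that clade.
forked tongue (derived state '0') is shared by Beta, Delta, Epsilon, Eta, and Theta — a synapomorphy uniting that clade.
Most parsimonious ingroup topology: (Alpha,(((Eta,Delta),(Theta,Beta)),Epsilon)).
Beta and Theta form a cherry on this tree, so they are sister taxa.

Theta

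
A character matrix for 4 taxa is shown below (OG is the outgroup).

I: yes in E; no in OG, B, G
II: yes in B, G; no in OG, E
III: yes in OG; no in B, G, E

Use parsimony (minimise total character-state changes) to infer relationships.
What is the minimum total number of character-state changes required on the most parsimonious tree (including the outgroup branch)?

Character polarity is set by the outgroup: the derived state is whichever differs from the outgroup's state, so for III the derived state is 'no', and for the remaining characters it is 'yes'.
I (derived state 'yes') is unique to E (autapomorphy; uninformative for grouping).
Only B and G show the derived state 'yes' for II, supporting them as a clade.
All ingroup taxa share the derived state 'no' for III; it defines the ingroup but does not resolve relationships within it.
Most parsimonious ingroup topology: ((B,G),E).
Changes per character on this tree: I: 1; II: 1; III: 1.
Total = 3.

3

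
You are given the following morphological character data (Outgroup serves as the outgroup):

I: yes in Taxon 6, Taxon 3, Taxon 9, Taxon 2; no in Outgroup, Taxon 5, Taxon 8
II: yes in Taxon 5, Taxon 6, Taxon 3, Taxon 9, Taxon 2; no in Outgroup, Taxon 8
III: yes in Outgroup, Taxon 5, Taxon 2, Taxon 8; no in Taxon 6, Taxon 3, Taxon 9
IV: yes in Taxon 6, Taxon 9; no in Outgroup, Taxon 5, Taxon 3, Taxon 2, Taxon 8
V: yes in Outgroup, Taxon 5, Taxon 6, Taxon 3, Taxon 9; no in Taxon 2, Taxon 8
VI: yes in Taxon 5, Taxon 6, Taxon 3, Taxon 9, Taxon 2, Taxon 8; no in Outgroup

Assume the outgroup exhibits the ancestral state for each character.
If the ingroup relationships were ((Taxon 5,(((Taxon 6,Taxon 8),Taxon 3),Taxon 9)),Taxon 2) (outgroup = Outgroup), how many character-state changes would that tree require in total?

Map each character onto ((Taxon 5,(((Taxon 6,Taxon 8),Taxon 3),Taxon 9)),Taxon 2) (rooted by Outgroup) and count the minimum state changes it requires (Fitch parsimony):
I: 3; II: 2; III: 2; IV: 2; V: 2; VI: 1.
Total tree length = 12.

12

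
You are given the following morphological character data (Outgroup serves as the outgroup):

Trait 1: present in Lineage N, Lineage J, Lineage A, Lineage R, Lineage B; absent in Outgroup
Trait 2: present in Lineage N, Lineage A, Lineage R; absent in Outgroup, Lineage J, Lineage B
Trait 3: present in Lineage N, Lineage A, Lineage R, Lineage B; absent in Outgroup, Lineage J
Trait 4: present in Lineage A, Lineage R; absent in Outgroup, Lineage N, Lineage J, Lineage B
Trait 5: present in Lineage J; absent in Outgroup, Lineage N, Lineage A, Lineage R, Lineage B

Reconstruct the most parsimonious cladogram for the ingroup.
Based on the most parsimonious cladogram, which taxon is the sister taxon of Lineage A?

The outgroup has state 'absent' for every character, so 'present' is the derived state throughout.
All ingroup taxa share the derived state 'present' for Trait 1; it defines the ingroup but does not resolve relationships within it.
Trait 2: derived state 'present' in Lineage A, Lineage N, and Lineage R only — synapomorphy for {Lineage A, Lineage N, Lineage R}.
Trait 3 (derived state 'present') is shared by Lineage A, Lineage B, Lineage N, and Lineage R — a synapomorphy uniting that clade.
Trait 4 (derived state 'present') is shared by Lineage A and Lineage R — a synapomorphy uniting that clade.
Trait 5: derived state 'present' in Lineage J only — an autapomorphy, so it tells us nothing about relationships among taxa.
Most parsimonious ingroup topology: ((Lineage B,((Lineage R,Lineage A),Lineage N)),Lineage J).
Lineage A and Lineage R form a cherry on this tree, so they are sister taxa.

Lineage R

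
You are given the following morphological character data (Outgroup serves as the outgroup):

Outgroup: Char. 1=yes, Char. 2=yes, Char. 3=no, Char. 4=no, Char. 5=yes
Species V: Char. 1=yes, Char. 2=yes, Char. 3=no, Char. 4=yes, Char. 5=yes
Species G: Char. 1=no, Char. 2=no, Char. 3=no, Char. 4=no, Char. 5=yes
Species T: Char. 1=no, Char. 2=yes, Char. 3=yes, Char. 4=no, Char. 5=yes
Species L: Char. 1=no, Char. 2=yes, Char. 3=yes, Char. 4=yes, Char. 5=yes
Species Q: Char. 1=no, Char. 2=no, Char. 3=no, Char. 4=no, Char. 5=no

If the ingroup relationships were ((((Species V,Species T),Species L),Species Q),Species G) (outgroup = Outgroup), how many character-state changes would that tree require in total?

Map each character onto ((((Species V,Species T),Species L),Species Q),Species G) (rooted by Outgroup) and count the minimum state changes it requires (Fitch parsimony):
Char. 1: 2; Char. 2: 2; Char. 3: 2; Char. 4: 2; Char. 5: 1.
Total tree length = 9.

9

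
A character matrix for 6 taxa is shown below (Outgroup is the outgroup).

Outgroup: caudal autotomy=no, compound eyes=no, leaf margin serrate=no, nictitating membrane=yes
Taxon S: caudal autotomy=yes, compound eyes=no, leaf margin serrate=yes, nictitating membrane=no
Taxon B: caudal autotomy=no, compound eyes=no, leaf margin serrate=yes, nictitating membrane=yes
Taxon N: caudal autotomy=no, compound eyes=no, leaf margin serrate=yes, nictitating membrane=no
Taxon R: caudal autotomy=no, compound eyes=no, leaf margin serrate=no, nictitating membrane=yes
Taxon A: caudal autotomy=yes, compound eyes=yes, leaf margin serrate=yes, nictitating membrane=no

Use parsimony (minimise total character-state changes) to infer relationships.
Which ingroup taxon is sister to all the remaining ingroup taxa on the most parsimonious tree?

Taxon R

Character polarity is set by the outgroup: the derived state is whichever differs from the outgroup's state, so for nictitating membrane the derived state is 'no', and for the remaining characters it is 'yes'.
caudal autotomy (derived state 'yes') is shared by Taxon A and Taxon S — a synapomorphy uniting that clade.
compound eyes (derived state 'yes') is unique to Taxon A (autapomorphy; uninformative for grouping).
leaf margin serrate (derived state 'yes') is shared by Taxon A, Taxon B, Taxon N, and Taxon S — a synapomorphy uniting that clade.
Only Taxon A, Taxon N, and Taxon S show the derived state 'no' for nictitating membrane, supporting them as a clade.
Most parsimonious ingroup topology: ((((Taxon S,Taxon A),Taxon N),Taxon B),Taxon R).
Taxon R is sister to the clade containing all other ingroup taxa, so it is the earliest-diverging (most basal) ingroup lineage.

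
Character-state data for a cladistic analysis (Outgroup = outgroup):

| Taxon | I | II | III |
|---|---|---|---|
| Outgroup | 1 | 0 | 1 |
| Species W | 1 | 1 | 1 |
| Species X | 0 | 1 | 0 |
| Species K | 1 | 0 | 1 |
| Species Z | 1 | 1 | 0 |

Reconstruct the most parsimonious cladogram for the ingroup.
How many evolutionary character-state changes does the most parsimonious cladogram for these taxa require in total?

3

Character polarity is set by the outgroup: the derived state is whichever differs from the outgroup's state, so for I, III the derived state is '0', and for the remaining characters it is '1'.
I: derived state '0' in Species X only — an autapomorphy, so it tells us nothing about relationships among taxa.
II (derived state '1') is shared by Species W, Species X, and Species Z — a synapomorphy uniting that clade.
III (derived state '0') is shared by Species X and Species Z — a synapomorphy uniting that clade.
Most parsimonious ingroup topology: ((Species W,(Species X,Species Z)),Species K).
Changes per character on this tree: I: 1; II: 1; III: 1.
Total = 3.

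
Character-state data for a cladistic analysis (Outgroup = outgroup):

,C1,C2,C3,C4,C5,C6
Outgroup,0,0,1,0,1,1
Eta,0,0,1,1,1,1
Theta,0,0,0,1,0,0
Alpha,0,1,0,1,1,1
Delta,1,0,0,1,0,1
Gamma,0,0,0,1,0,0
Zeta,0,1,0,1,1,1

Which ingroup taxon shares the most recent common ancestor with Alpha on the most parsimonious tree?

Zeta

Character polarity is set by the outgroup: the derived state is whichever differs from the outgroup's state, so for C3, C5, C6 the derived state is '0', and for the remaining characters it is '1'.
C1 (derived state '1') is unique to Delta (autapomorphy; uninformative for grouping).
C2: derived state '1' in Alpha and Zeta only — synapomorphy for {Alpha, Zeta}.
C3 (derived state '0') is shared by Alpha, Delta, Gamma, Theta, and Zeta — a synapomorphy uniting that clade.
All ingroup taxa share the derived state '1' for C4; it defines the ingroup but does not resolve relationships within it.
C5 (derived state '0') is shared by Delta, Gamma, and Theta — a synapomorphy uniting that clade.
C6: derived state '0' in Gamma and Theta only — synapomorphy for {Gamma, Theta}.
Most parsimonious ingroup topology: (Eta,(((Theta,Gamma),Delta),(Alpha,Zeta))).
Alpha and Zeta form a cherry on this tree, so they are sister taxa.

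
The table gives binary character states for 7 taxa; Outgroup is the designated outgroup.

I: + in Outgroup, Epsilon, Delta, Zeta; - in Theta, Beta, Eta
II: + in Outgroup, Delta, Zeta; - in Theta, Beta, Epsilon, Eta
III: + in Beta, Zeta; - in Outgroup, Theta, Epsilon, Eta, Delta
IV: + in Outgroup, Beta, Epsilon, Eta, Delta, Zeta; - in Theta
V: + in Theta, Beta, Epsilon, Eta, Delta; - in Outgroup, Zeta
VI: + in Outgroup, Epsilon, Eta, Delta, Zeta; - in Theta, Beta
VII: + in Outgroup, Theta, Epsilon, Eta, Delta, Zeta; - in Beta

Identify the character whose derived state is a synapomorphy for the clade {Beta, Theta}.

Character polarity is set by the outgroup: the derived state is whichever differs from the outgroup's state, so for I, II, IV, VI, VII the derived state is '-', and for the remaining characters it is '+'.
Only Beta, Eta, and Theta show the derived state '-' for I, supporting them as a clade.
II: derived state '-' in Beta, Epsilon, Eta, and Theta only — synapomorphy for {Beta, Epsilon, Eta, Theta}.
III groups Beta and Zeta, which is incompatible with the clades supported by the remaining characters; treating it as convergent (homoplasy) costs fewer steps than any alternative tree.
IV (derived state '-') is unique to Theta (autapomorphy; uninformative for grouping).
V: derived state '+' in Beta, Delta, Epsilon, Eta, and Theta only — synapomorphy for {Beta, Delta, Epsilon, Eta, Theta}.
VI: derived state '-' in Beta and Theta only — synapomorphy for {Beta, Theta}.
VII (derived state '-') is unique to Beta (autapomorphy; uninformative for grouping).
Most parsimonious ingroup topology: (((((Theta,Beta),Eta),Epsilon),Delta),Zeta).
The clade {Beta, Theta} is supported by VI: its derived state '-' occurs in exactly those taxa and in no other taxon (including the outgroup).

VI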